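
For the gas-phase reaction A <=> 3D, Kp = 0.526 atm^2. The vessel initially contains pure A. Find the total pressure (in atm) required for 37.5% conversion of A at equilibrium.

P = 0.841 atm

Basis: 1 mol A initially; let X = conversion of A. Extent ξ = X.
Species balance: n_A = 1 − X; n_D = 3X.
n_T = Σnᵢ = 1 + 2X.
Kp = p_D^3 / (p_A) with p_i = (n_i/n_T)·P.
At X = 0.375: the mole-fraction product g(X) = Π y_i^ν_i = 0.7439. Since Kp = g(X)·P^{2}, P = (Kp/g)^(1/2) = (0.526/0.7439)^(1/2) = 0.841 atm.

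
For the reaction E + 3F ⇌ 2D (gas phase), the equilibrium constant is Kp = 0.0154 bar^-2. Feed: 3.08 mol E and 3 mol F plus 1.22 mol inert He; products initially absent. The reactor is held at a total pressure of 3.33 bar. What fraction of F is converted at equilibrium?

Basis: 3 mol F initially; let X = conversion of F. Extent ξ = X.
Mole table: n_E = 3.08 − X; n_F = 3 − 3X; n_D = 2X; n_I = 1.22 (inert).
Total moles n_T = 7.3 − 2X.
With p_i = (n_i/n_T)P, Kp = p_D^2 / (p_E p_F^3).
Setting this equal to 0.0154 bar^-2 and taking the physical root (0 < X < 1) gives X = 0.192.

X = 0.192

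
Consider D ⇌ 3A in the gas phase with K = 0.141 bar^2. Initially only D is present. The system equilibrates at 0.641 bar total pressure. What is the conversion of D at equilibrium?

X = 0.282

Let X = conversion of D (basis 1 mol D); extent of reaction ξ = X.
At extent ξ: n_D = 1 − X; n_A = 3X.
n_T = Σnᵢ = 1 + 2X.
y_i = n_i/n_T, p_i = y_i·P. K = p_A^3 / (p_D).
Substituting and setting equal to 0.141 bar^2 gives a polynomial in X; the root in (0,1) is X = 0.282.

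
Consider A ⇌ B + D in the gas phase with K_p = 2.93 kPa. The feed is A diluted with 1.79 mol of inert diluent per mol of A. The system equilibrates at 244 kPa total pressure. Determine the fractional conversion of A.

X = 0.172

Take 1 mol A as basis and let X be its fractional conversion, so ξ = X.
Moles: n_A = 1 − X; n_B = X; n_D = X; n_I = 1.79 (inert).
Summing: n_T = 2.79 + X.
Mole fractions y_i = n_i/n_T; K_p = p_B p_D / (p_A) with p_i = y_i·P.
Setting this equal to 2.93 kPa and taking the physical root (0 < X < 1) gives X = 0.172.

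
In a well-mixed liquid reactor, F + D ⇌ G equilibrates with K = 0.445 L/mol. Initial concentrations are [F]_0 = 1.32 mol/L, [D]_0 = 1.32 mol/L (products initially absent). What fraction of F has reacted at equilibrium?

Let X = conversion of F; extent ξ = 1.32·X mol/L.
Concentrations: [F] = 1.32 − 1.32X; [D] = 1.32 − 1.32X; [G] = 1.32X.
K = [G] / ([F] [D]).
This equals 0.445 at X = 0.293 (the root in 0 < X < 1).

X = 0.293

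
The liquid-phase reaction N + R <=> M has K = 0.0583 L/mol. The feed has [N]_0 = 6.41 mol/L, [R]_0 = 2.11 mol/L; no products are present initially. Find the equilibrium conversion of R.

X = 0.255

Let X = conversion of R; extent ξ = 2.11·X mol/L.
Concentrations: [N] = 6.41 − 2.11X; [R] = 2.11 − 2.11X; [M] = 2.11X.
K = [M] / ([N] [R]).
Solving K = 0.0583 for X ∈ (0,1): X = 0.255.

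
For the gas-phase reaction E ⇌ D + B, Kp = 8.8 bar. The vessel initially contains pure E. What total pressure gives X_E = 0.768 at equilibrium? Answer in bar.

P = 6.12 bar

Let X = conversion of E (basis 1 mol E); extent of reaction ξ = X.
At extent ξ: n_E = 1 − X; n_D = X; n_B = X.
n_T = Σnᵢ = 1 + X.
Kp = p_D p_B / (p_E) with p_i = (n_i/n_T)·P.
At X = 0.768: the mole-fraction product g(X) = Π y_i^ν_i = 1.438. Since Kp = g(X)·P^{1}, P = (Kp/g)^(1/1) = (8.8/1.438)^(1/1) = 6.12 bar.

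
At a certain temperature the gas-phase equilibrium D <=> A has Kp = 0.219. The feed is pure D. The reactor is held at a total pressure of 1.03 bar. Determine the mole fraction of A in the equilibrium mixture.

y_A = 0.180

Take 1 mol D as basis and let X be its fractional conversion, so ξ = X.
Moles: n_D = 1 − X; n_A = X.
n_T stays at 1 (no change in mole number).
Mole fractions y_i = n_i/n_T; Kp = p_A / (p_D) with p_i = y_i·P.
Setting this equal to 0.219 and taking the physical root (0 < X < 1) gives X = 0.180.
Then n_A = 0.18, n_T = 1, so y_A = 0.180.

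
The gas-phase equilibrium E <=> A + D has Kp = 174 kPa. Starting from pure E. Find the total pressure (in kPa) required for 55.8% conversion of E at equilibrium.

Take 1 mol E as basis and let X be its fractional conversion, so ξ = X.
At extent ξ: n_E = 1 − X; n_A = X; n_D = X.
Total moles n_T = 1 + X.
Kp = p_A p_D / (p_E) with p_i = (n_i/n_T)·P.
At X = 0.558: the mole-fraction product g(X) = Π y_i^ν_i = 0.4521. Since Kp = g(X)·P^{1}, P = (Kp/g)^(1/1) = (174/0.4521)^(1/1) = 385 kPa.

P = 385 kPa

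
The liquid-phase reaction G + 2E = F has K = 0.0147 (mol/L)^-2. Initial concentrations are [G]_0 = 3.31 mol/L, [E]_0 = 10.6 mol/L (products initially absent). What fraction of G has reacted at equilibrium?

X = 0.457

Let X = conversion of G; extent ξ = 3.31·X mol/L.
Concentrations: [G] = 3.31 − 3.31X; [E] = 10.6 − 6.62X; [F] = 3.31X.
K = [F] / ([G] [E]^2).
This equals 0.0147 at X = 0.457 (the root in 0 < X < 1).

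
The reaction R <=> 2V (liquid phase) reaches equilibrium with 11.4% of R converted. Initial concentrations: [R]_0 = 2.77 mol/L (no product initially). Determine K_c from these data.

K_c = 0.163 mol/L

Let X = conversion of R.
Concentrations: [R] = 2.77 − 2.77X; [V] = 5.54X.
At X = 0.114: [R] = 2.45, [V] = 0.632.
K_c = [V]^2 / ([R]) = 0.163 mol/L.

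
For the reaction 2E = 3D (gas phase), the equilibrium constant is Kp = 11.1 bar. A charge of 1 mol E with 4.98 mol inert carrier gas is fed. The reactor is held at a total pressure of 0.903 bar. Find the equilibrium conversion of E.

X = 0.840

Basis: 1 mol E initially; let X = conversion of E. Extent ξ = 0.5X.
At extent ξ: n_E = 1 − X; n_D = 1.5X; n_I = 4.98 (inert).
n_T = Σnᵢ = 5.98 + 0.5X.
y_i = n_i/n_T, p_i = y_i·P. Kp = p_D^3 / (p_E^2).
Setting this equal to 11.1 bar and taking the physical root (0 < X < 1) gives X = 0.840.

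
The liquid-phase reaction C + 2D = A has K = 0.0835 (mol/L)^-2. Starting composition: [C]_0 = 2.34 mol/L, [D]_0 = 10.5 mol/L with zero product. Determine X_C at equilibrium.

X = 0.794

Let X = conversion of C; extent ξ = 2.34·X mol/L.
Concentrations: [C] = 2.34 − 2.34X; [D] = 10.5 − 4.68X; [A] = 2.34X.
K = [A] / ([C] [D]^2).
Equating to 0.0835 (mol/L)^-2: the physical root is X = 0.794.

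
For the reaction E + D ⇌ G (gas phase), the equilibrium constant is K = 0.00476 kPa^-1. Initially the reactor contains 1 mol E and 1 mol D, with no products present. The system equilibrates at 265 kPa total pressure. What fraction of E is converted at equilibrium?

Basis: 1 mol E initially; let X = conversion of E. Extent ξ = X.
Species balance: n_E = 1 − X; n_D = 1 − X; n_G = X.
n_T = Σnᵢ = 2 − X.
y_i = n_i/n_T, p_i = y_i·P. K = p_G / (p_E p_D).
Equating to 0.00476 kPa^-1 and solving on 0 < X < 1: X = 0.335.

X = 0.335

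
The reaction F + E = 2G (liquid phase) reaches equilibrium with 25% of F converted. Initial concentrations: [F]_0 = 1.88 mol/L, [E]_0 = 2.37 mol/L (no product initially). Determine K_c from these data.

Let X = conversion of F.
Concentrations: [F] = 1.88 − 1.88X; [E] = 2.37 − 1.88X; [G] = 3.76X.
At X = 0.25: [F] = 1.41, [E] = 1.9, [G] = 0.94.
K_c = [G]^2 / ([F] [E]) = 0.33.

K_c = 0.33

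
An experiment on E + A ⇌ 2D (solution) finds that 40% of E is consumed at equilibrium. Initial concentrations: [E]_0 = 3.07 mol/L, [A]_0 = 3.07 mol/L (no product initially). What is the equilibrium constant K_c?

Let X = conversion of E.
Concentrations: [E] = 3.07 − 3.07X; [A] = 3.07 − 3.07X; [D] = 6.14X.
At X = 0.4: [E] = 1.84, [A] = 1.84, [D] = 2.46.
K_c = [D]^2 / ([E] [A]) = 1.78.

K_c = 1.78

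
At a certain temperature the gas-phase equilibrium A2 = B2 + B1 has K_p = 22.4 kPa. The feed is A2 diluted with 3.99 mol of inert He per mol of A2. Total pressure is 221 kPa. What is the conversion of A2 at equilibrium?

X = 0.518

Basis: 1 mol A2 initially; let X = conversion of A2. Extent ξ = X.
Species balance: n_A2 = 1 − X; n_B2 = X; n_B1 = X; n_I = 3.99 (inert).
Summing: n_T = 4.99 + X.
Mole fractions y_i = n_i/n_T; K_p = p_B2 p_B1 / (p_A2) with p_i = y_i·P.
This yields a degree-2 equation in X; solving on (0,1), X = 0.518.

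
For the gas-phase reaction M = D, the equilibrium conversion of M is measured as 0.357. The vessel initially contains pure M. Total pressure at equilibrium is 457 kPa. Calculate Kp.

Kp = 0.555

Basis: 1 mol M initially; let X = conversion of M. Extent ξ = X.
Species balance: n_M = 1 − X; n_D = X.
Total moles n_T = 1 (Δν = 0, constant).
At X = 0.357: n_M = 0.643, n_D = 0.357, n_T = 1.
p_i = (n_i/n_T)·P. Kp = p_D / (p_M) = 0.555.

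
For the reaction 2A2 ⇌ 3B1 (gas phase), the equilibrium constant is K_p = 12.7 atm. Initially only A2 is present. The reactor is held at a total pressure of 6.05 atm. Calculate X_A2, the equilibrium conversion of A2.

Take 1 mol A2 as basis and let X be its fractional conversion, so ξ = 0.5X.
At extent ξ: n_A2 = 1 − X; n_B1 = 1.5X.
Total moles n_T = 1 + 0.5X.
y_i = n_i/n_T, p_i = y_i·P. K_p = p_B1^3 / (p_A2^2).
Equating to 12.7 atm and solving on 0 < X < 1: X = 0.546.

X = 0.546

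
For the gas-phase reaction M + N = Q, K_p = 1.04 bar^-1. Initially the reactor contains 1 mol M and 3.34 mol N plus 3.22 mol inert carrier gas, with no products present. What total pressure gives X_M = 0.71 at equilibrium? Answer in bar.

P = 6.13 bar

Take 1 mol M as basis and let X be its fractional conversion, so ξ = X.
Mole table: n_M = 1 − X; n_N = 3.34 − X; n_Q = X; n_I = 3.22 (inert).
Total moles n_T = 7.56 − X.
K_p = p_Q / (p_M p_N) with p_i = (n_i/n_T)·P.
At X = 0.71: the mole-fraction product g(X) = Π y_i^ν_i = 6.377. Since K_p = g(X)·P^{-1}, P = (g/K_p)^(1/1) = (6.377/1.04)^(1/1) = 6.13 bar.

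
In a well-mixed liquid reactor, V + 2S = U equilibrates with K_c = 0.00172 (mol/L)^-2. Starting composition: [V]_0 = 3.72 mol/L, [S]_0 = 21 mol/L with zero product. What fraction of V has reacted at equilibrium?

Let X = conversion of V; extent ξ = 3.72·X mol/L.
Concentrations: [V] = 3.72 − 3.72X; [S] = 21 − 7.44X; [U] = 3.72X.
K_c = [U] / ([V] [S]^2).
Equating to 0.00172 (mol/L)^-2: the physical root is X = 0.365.

X = 0.365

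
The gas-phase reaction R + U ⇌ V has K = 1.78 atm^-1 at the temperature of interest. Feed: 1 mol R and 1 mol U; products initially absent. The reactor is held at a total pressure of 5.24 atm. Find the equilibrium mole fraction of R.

y_R = 0.237

Basis: 1 mol R initially; let X = conversion of R. Extent ξ = X.
Moles: n_R = 1 − X; n_U = 1 − X; n_V = X.
Summing: n_T = 2 − X.
With p_i = (n_i/n_T)P, K = p_V / (p_R p_U).
Substituting and setting equal to 1.78 atm^-1 gives a polynomial in X; the root in (0,1) is X = 0.689.
Then n_R = 0.311, n_T = 1.31, so y_R = 0.237.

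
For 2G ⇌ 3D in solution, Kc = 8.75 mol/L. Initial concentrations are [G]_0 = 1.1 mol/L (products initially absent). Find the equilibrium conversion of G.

X = 0.655

Let X = conversion of G; extent ξ = 1.1X/2 mol/L.
Concentrations: [G] = 1.1 − 1.1X; [D] = 1.65X.
Kc = [D]^3 / ([G]^2).
This equals 8.75 at X = 0.655 (the root in 0 < X < 1).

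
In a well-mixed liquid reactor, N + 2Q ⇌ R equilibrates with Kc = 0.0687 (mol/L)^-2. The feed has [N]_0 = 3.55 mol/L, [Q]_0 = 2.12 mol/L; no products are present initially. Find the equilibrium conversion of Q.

Let X = conversion of Q; extent ξ = 2.12X/2 mol/L.
Concentrations: [N] = 3.55 − 1.06X; [Q] = 2.12 − 2.12X; [R] = 1.06X.
Kc = [R] / ([N] [Q]^2).
Equating to 0.0687 (mol/L)^-2: the physical root is X = 0.368.

X = 0.368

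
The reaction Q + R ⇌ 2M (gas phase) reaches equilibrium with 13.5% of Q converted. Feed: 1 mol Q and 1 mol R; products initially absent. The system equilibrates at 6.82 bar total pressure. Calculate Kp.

Kp = 0.0974

Take 1 mol Q as basis and let X be its fractional conversion, so ξ = X.
Mole table: n_Q = 1 − X; n_R = 1 − X; n_M = 2X.
n_T stays at 2 (no change in mole number).
At X = 0.135: n_Q = 0.865, n_R = 0.865, n_M = 0.27, n_T = 2.
p_i = (n_i/n_T)·P. Kp = p_M^2 / (p_Q p_R) = 0.0974.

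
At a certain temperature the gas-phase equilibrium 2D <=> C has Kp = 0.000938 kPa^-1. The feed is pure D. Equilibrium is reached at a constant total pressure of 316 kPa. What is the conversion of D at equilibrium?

Basis: 1 mol D initially; let X = conversion of D. Extent ξ = 0.5X.
At extent ξ: n_D = 1 − X; n_C = 0.5X.
Total moles n_T = 1 − 0.5X.
y_i = n_i/n_T, p_i = y_i·P. Kp = p_C / (p_D^2).
Equating to 0.000938 kPa^-1 and solving on 0 < X < 1: X = 0.324.

X = 0.324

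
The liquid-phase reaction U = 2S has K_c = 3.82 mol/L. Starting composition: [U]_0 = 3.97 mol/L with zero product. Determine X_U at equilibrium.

Let X = conversion of U; extent ξ = 3.97·X mol/L.
Concentrations: [U] = 3.97 − 3.97X; [S] = 7.94X.
K_c = [S]^2 / ([U]).
This equals 3.82 at X = 0.385 (the root in 0 < X < 1).

X = 0.385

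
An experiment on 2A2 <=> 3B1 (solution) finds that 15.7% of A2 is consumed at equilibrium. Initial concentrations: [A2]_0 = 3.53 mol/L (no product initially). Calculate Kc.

Kc = 0.0649 mol/L

Let X = conversion of A2.
Concentrations: [A2] = 3.53 − 3.53X; [B1] = 5.29X.
At X = 0.157: [A2] = 2.98, [B1] = 0.831.
Kc = [B1]^3 / ([A2]^2) = 0.0649 mol/L.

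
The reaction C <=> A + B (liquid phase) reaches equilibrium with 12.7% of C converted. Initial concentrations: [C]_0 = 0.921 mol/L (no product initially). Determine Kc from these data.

Kc = 0.017 mol/L

Let X = conversion of C.
Concentrations: [C] = 0.921 − 0.921X; [A] = 0.921X; [B] = 0.921X.
At X = 0.127: [C] = 0.804, [A] = 0.117, [B] = 0.117.
Kc = [A] [B] / ([C]) = 0.017 mol/L.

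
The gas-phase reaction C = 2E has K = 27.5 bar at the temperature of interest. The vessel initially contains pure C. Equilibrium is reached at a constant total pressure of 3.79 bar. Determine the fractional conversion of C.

Basis: 1 mol C initially; let X = conversion of C. Extent ξ = X.
At extent ξ: n_C = 1 − X; n_E = 2X.
n_T = Σnᵢ = 1 + X.
Mole fractions y_i = n_i/n_T; K = p_E^2 / (p_C) with p_i = y_i·P.
Substituting and setting equal to 27.5 bar gives a polynomial in X; the root in (0,1) is X = 0.803.

X = 0.803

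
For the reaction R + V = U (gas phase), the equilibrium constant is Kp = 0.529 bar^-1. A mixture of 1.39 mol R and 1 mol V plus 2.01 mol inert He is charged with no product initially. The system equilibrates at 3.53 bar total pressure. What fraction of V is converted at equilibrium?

Let X = conversion of V (basis 1 mol V); extent of reaction ξ = X.
Moles: n_R = 1.39 − X; n_V = 1 − X; n_U = X; n_I = 2.01 (inert).
Total moles n_T = 4.4 − X.
Mole fractions y_i = n_i/n_T; Kp = p_U / (p_R p_V) with p_i = y_i·P.
Substituting and setting equal to 0.529 bar^-1 gives a polynomial in X; the root in (0,1) is X = 0.328.

X = 0.328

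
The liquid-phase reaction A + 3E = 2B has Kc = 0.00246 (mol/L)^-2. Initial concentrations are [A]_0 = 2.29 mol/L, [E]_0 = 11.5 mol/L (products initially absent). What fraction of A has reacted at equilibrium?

X = 0.357

Let X = conversion of A; extent ξ = 2.29·X mol/L.
Concentrations: [A] = 2.29 − 2.29X; [E] = 11.5 − 6.87X; [B] = 4.58X.
Kc = [B]^2 / ([A] [E]^3).
Setting equal to 0.00246 and solving for X on (0,1) gives X = 0.357.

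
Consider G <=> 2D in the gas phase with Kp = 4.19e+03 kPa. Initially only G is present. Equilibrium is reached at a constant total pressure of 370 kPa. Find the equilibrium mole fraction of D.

y_D = 0.925

Let X = conversion of G (basis 1 mol G); extent of reaction ξ = X.
Moles: n_G = 1 − X; n_D = 2X.
Total moles n_T = 1 + X.
Mole fractions y_i = n_i/n_T; Kp = p_D^2 / (p_G) with p_i = y_i·P.
Equating to 4.19e+03 kPa and solving on 0 < X < 1: X = 0.860.
Then n_D = 1.72, n_T = 1.86, so y_D = 0.925.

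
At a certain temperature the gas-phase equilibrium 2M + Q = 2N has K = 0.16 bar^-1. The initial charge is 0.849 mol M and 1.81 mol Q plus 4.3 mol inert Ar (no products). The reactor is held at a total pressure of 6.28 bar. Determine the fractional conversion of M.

X = 0.332

Take 0.849 mol M as basis and let X be its fractional conversion, so ξ = 0.424X.
Moles: n_M = 0.849 − 0.849X; n_Q = 1.81 − 0.424X; n_N = 0.849X; n_I = 4.3 (inert).
Total moles n_T = 6.96 − 0.424X.
Mole fractions y_i = n_i/n_T; K = p_N^2 / (p_M^2 p_Q) with p_i = y_i·P.
Setting this equal to 0.16 bar^-1 and taking the physical root (0 < X < 1) gives X = 0.332.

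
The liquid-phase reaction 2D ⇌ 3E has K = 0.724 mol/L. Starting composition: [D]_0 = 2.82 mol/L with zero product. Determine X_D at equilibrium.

X = 0.326

Let X = conversion of D; extent ξ = 2.82X/2 mol/L.
Concentrations: [D] = 2.82 − 2.82X; [E] = 4.23X.
K = [E]^3 / ([D]^2).
Setting equal to 0.724 and solving for X on (0,1) gives X = 0.326.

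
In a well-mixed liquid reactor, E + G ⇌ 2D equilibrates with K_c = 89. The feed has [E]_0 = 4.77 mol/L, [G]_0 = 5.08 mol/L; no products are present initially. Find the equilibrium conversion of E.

X = 0.849

Let X = conversion of E; extent ξ = 4.77·X mol/L.
Concentrations: [E] = 4.77 − 4.77X; [G] = 5.08 − 4.77X; [D] = 9.54X.
K_c = [D]^2 / ([E] [G]).
Setting equal to 89 and solving for X on (0,1) gives X = 0.849.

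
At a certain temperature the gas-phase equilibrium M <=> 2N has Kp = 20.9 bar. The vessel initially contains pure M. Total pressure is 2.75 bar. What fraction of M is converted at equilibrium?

X = 0.809

Basis: 1 mol M initially; let X = conversion of M. Extent ξ = X.
Moles: n_M = 1 − X; n_N = 2X.
Total moles n_T = 1 + X.
Mole fractions y_i = n_i/n_T; Kp = p_N^2 / (p_M) with p_i = y_i·P.
Setting this equal to 20.9 bar and taking the physical root (0 < X < 1) gives X = 0.809.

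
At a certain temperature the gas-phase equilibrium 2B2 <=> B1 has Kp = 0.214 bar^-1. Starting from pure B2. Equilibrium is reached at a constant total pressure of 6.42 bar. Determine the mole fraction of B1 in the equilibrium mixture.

Let X = conversion of B2 (basis 1 mol B2); extent of reaction ξ = 0.5X.
Species balance: n_B2 = 1 − X; n_B1 = 0.5X.
n_T = Σnᵢ = 1 − 0.5X.
Mole fractions y_i = n_i/n_T; Kp = p_B1 / (p_B2^2) with p_i = y_i·P.
Setting this equal to 0.214 bar^-1 and taking the physical root (0 < X < 1) gives X = 0.608.
Then n_B1 = 0.304, n_T = 0.696, so y_B1 = 0.436.

y_B1 = 0.436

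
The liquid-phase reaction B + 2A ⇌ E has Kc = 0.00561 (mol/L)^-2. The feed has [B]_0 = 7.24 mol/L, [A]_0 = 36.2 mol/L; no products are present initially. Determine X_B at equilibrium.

Let X = conversion of B; extent ξ = 7.24·X mol/L.
Concentrations: [B] = 7.24 − 7.24X; [A] = 36.2 − 14.5X; [E] = 7.24X.
Kc = [E] / ([B] [A]^2).
This equals 0.00561 at X = 0.777 (the root in 0 < X < 1).

X = 0.777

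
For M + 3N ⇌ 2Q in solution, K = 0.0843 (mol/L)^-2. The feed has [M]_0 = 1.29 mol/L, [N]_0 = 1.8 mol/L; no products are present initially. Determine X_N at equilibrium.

Let X = conversion of N; extent ξ = 1.8X/3 mol/L.
Concentrations: [M] = 1.29 − 0.6X; [N] = 1.8 − 1.8X; [Q] = 1.2X.
K = [Q]^2 / ([M] [N]^3).
Equating to 0.0843 (mol/L)^-2: the physical root is X = 0.333.

X = 0.333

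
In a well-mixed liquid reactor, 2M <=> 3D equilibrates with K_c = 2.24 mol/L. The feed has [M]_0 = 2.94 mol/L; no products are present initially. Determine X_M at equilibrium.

Let X = conversion of M; extent ξ = 2.94X/2 mol/L.
Concentrations: [M] = 2.94 − 2.94X; [D] = 4.41X.
K_c = [D]^3 / ([M]^2).
This equals 2.24 at X = 0.422 (the root in 0 < X < 1).

X = 0.422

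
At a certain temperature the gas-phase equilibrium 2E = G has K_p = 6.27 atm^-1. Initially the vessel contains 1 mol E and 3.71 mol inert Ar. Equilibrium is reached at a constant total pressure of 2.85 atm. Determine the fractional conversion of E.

Let X = conversion of E (basis 1 mol E); extent of reaction ξ = 0.5X.
Species balance: n_E = 1 − X; n_G = 0.5X; n_I = 3.71 (inert).
Summing: n_T = 4.71 − 0.5X.
With p_i = (n_i/n_T)P, K_p = p_G / (p_E^2).
This yields a degree-2 equation in X; solving on (0,1), X = 0.707.

X = 0.707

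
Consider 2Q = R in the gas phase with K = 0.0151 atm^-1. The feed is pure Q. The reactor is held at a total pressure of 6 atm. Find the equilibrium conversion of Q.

X = 0.143

Basis: 1 mol Q initially; let X = conversion of Q. Extent ξ = 0.5X.
Species balance: n_Q = 1 − X; n_R = 0.5X.
Summing: n_T = 1 − 0.5X.
y_i = n_i/n_T, p_i = y_i·P. K = p_R / (p_Q^2).
Equating to 0.0151 atm^-1 and solving on 0 < X < 1: X = 0.143.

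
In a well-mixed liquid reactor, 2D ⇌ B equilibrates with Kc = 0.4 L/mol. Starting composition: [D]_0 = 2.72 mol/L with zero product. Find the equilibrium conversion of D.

Let X = conversion of D; extent ξ = 2.72X/2 mol/L.
Concentrations: [D] = 2.72 − 2.72X; [B] = 1.36X.
Kc = [B] / ([D]^2).
Equating to 0.4 L/mol: the physical root is X = 0.514.

X = 0.514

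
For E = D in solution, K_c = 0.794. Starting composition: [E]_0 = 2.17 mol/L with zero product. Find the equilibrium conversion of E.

Let X = conversion of E; extent ξ = 2.17·X mol/L.
Concentrations: [E] = 2.17 − 2.17X; [D] = 2.17X.
K_c = [D] / ([E]).
Equating to 0.794: the physical root is X = 0.443.

X = 0.443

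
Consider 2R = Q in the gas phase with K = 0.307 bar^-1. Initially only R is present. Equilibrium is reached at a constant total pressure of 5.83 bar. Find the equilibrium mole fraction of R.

y_R = 0.519

Take 1 mol R as basis and let X be its fractional conversion, so ξ = 0.5X.
At extent ξ: n_R = 1 − X; n_Q = 0.5X.
n_T = Σnᵢ = 1 − 0.5X.
Mole fractions y_i = n_i/n_T; K = p_Q / (p_R^2) with p_i = y_i·P.
This yields a degree-2 equation in X; solving on (0,1), X = 0.650.
Then n_R = 0.35, n_T = 0.675, so y_R = 0.519.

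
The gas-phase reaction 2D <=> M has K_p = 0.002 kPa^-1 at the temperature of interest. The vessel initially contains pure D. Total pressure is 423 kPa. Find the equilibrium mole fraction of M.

Basis: 1 mol D initially; let X = conversion of D. Extent ξ = 0.5X.
Mole table: n_D = 1 − X; n_M = 0.5X.
n_T = Σnᵢ = 1 − 0.5X.
Mole fractions y_i = n_i/n_T; K_p = p_M / (p_D^2) with p_i = y_i·P.
Substituting and setting equal to 0.002 kPa^-1 gives a polynomial in X; the root in (0,1) is X = 0.522.
Then n_M = 0.261, n_T = 0.739, so y_M = 0.354.

y_M = 0.354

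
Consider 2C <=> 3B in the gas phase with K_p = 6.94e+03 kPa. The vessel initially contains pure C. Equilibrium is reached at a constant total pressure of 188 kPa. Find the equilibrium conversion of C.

X = 0.813

Basis: 1 mol C initially; let X = conversion of C. Extent ξ = 0.5X.
Moles: n_C = 1 − X; n_B = 1.5X.
Total moles n_T = 1 + 0.5X.
With p_i = (n_i/n_T)P, K_p = p_B^3 / (p_C^2).
Substituting and setting equal to 6.94e+03 kPa gives a polynomial in X; the root in (0,1) is X = 0.813.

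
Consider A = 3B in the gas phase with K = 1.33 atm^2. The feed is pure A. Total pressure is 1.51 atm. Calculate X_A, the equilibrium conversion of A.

Basis: 1 mol A initially; let X = conversion of A. Extent ξ = X.
At extent ξ: n_A = 1 − X; n_B = 3X.
Summing: n_T = 1 + 2X.
y_i = n_i/n_T, p_i = y_i·P. K = p_B^3 / (p_A).
Equating to 1.33 atm^2 and solving on 0 < X < 1: X = 0.343.

X = 0.343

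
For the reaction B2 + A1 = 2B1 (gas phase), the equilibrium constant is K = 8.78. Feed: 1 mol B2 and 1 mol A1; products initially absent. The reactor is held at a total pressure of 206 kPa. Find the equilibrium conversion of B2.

Take 1 mol B2 as basis and let X be its fractional conversion, so ξ = X.
Species balance: n_B2 = 1 − X; n_A1 = 1 − X; n_B1 = 2X.
Total moles n_T = 2 (Δν = 0, constant).
With p_i = (n_i/n_T)P, K = p_B1^2 / (p_B2 p_A1).
Setting this equal to 8.78 and taking the physical root (0 < X < 1) gives X = 0.597.

X = 0.597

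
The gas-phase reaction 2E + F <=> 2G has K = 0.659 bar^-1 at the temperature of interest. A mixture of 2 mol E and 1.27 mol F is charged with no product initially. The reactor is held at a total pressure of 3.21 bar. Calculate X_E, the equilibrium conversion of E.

X = 0.441

Let X = conversion of E (basis 2 mol E); extent of reaction ξ = X.
Mole table: n_E = 2 − 2X; n_F = 1.27 − X; n_G = 2X.
n_T = Σnᵢ = 3.27 − X.
Mole fractions y_i = n_i/n_T; K = p_G^2 / (p_E^2 p_F) with p_i = y_i·P.
Equating to 0.659 bar^-1 and solving on 0 < X < 1: X = 0.441.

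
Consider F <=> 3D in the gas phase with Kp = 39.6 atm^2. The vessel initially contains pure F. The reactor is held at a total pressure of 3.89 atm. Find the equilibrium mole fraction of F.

y_F = 0.197

Basis: 1 mol F initially; let X = conversion of F. Extent ξ = X.
Moles: n_F = 1 − X; n_D = 3X.
Summing: n_T = 1 + 2X.
Mole fractions y_i = n_i/n_T; Kp = p_D^3 / (p_F) with p_i = y_i·P.
Setting this equal to 39.6 atm^2 and taking the physical root (0 < X < 1) gives X = 0.575.
Then n_F = 0.425, n_T = 2.15, so y_F = 0.197.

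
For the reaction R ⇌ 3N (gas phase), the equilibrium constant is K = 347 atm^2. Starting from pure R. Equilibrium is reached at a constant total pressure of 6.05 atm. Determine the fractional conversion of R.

Basis: 1 mol R initially; let X = conversion of R. Extent ξ = X.
Species balance: n_R = 1 − X; n_N = 3X.
n_T = Σnᵢ = 1 + 2X.
Mole fractions y_i = n_i/n_T; K = p_N^3 / (p_R) with p_i = y_i·P.
Equating to 347 atm^2 and solving on 0 < X < 1: X = 0.789.

X = 0.789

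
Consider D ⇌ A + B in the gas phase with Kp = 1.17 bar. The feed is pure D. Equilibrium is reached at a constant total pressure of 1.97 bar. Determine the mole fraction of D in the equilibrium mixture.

y_D = 0.242

Let X = conversion of D (basis 1 mol D); extent of reaction ξ = X.
Species balance: n_D = 1 − X; n_A = X; n_B = X.
Total moles n_T = 1 + X.
y_i = n_i/n_T, p_i = y_i·P. Kp = p_A p_B / (p_D).
This yields a degree-2 equation in X; solving on (0,1), X = 0.610.
Then n_D = 0.39, n_T = 1.61, so y_D = 0.242.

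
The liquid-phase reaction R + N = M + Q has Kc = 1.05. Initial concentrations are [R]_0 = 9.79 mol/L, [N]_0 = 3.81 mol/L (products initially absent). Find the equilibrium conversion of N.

Let X = conversion of N; extent ξ = 3.81·X mol/L.
Concentrations: [R] = 9.79 − 3.81X; [N] = 3.81 − 3.81X; [M] = 3.81X; [Q] = 3.81X.
Kc = [M] [Q] / ([R] [N]).
This equals 1.05 at X = 0.727 (the root in 0 < X < 1).

X = 0.727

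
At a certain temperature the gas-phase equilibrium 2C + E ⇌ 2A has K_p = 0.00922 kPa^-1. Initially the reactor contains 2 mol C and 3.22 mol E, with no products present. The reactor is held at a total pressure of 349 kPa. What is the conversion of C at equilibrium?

Let X = conversion of C (basis 2 mol C); extent of reaction ξ = X.
Mole table: n_C = 2 − 2X; n_E = 3.22 − X; n_A = 2X.
Summing: n_T = 5.22 − X.
Mole fractions y_i = n_i/n_T; K_p = p_A^2 / (p_C^2 p_E) with p_i = y_i·P.
This yields a degree-3 equation in X; solving on (0,1), X = 0.575.

X = 0.575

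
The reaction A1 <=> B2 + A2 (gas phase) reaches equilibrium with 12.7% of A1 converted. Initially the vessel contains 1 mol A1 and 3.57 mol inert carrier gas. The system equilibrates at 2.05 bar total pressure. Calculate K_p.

K_p = 0.00806 bar

Take 1 mol A1 as basis and let X be its fractional conversion, so ξ = X.
Moles: n_A1 = 1 − X; n_B2 = X; n_A2 = X; n_I = 3.57 (inert).
Summing: n_T = 4.57 + X.
At X = 0.127: n_A1 = 0.873, n_B2 = 0.127, n_A2 = 0.127, n_T = 4.7.
p_i = (n_i/n_T)·P. K_p = p_B2 p_A2 / (p_A1) = 0.00806 bar.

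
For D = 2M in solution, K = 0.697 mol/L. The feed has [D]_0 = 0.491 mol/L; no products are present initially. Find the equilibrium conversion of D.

X = 0.444

Let X = conversion of D; extent ξ = 0.491·X mol/L.
Concentrations: [D] = 0.491 − 0.491X; [M] = 0.982X.
K = [M]^2 / ([D]).
This equals 0.697 at X = 0.444 (the root in 0 < X < 1).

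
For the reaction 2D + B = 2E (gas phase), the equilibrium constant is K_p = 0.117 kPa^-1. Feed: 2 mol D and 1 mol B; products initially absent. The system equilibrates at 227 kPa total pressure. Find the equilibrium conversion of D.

Let X = conversion of D (basis 2 mol D); extent of reaction ξ = X.
Mole table: n_D = 2 − 2X; n_B = 1 − X; n_E = 2X.
Summing: n_T = 3 − X.
y_i = n_i/n_T, p_i = y_i·P. K_p = p_E^2 / (p_D^2 p_B).
Setting this equal to 0.117 kPa^-1 and taking the physical root (0 < X < 1) gives X = 0.662.

X = 0.662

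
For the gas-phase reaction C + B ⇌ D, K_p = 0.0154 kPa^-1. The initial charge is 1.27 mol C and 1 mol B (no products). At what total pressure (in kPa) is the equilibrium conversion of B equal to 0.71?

P = 443 kPa

Take 1 mol B as basis and let X be its fractional conversion, so ξ = X.
At extent ξ: n_C = 1.27 − X; n_B = 1 − X; n_D = X.
Summing: n_T = 2.27 − X.
K_p = p_D / (p_C p_B) with p_i = (n_i/n_T)·P.
At X = 0.71: the mole-fraction product g(X) = Π y_i^ν_i = 6.82. Since K_p = g(X)·P^{-1}, P = (g/K_p)^(1/1) = (6.82/0.0154)^(1/1) = 443 kPa.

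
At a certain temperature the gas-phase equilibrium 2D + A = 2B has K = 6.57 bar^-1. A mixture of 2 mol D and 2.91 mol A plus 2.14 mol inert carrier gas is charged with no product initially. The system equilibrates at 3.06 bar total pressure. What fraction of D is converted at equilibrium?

Take 2 mol D as basis and let X be its fractional conversion, so ξ = X.
Species balance: n_D = 2 − 2X; n_A = 2.91 − X; n_B = 2X; n_I = 2.14 (inert).
n_T = Σnᵢ = 7.05 − X.
Mole fractions y_i = n_i/n_T; K = p_B^2 / (p_D^2 p_A) with p_i = y_i·P.
Equating to 6.57 bar^-1 and solving on 0 < X < 1: X = 0.725.

X = 0.725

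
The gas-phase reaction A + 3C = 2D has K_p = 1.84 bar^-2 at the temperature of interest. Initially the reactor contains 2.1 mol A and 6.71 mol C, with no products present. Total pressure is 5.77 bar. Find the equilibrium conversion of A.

Basis: 2.1 mol A initially; let X = conversion of A. Extent ξ = 2.1X.
Mole table: n_A = 2.1 − 2.1X; n_C = 6.71 − 6.3X; n_D = 4.2X.
Summing: n_T = 8.81 − 4.2X.
Mole fractions y_i = n_i/n_T; K_p = p_D^2 / (p_A p_C^3) with p_i = y_i·P.
This yields a degree-4 equation in X; solving on (0,1), X = 0.734.

X = 0.734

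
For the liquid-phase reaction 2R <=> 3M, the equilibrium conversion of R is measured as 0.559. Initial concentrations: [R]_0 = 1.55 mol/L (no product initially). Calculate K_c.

K_c = 4.7 mol/L

Let X = conversion of R.
Concentrations: [R] = 1.55 − 1.55X; [M] = 2.33X.
At X = 0.559: [R] = 0.684, [M] = 1.3.
K_c = [M]^3 / ([R]^2) = 4.7 mol/L.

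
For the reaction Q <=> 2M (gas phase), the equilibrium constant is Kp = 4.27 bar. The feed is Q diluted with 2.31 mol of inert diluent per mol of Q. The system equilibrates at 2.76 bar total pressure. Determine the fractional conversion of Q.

Let X = conversion of Q (basis 1 mol Q); extent of reaction ξ = X.
Mole table: n_Q = 1 − X; n_M = 2X; n_I = 2.31 (inert).
n_T = Σnᵢ = 3.31 + X.
y_i = n_i/n_T, p_i = y_i·P. Kp = p_M^2 / (p_Q).
Equating to 4.27 bar and solving on 0 < X < 1: X = 0.691.

X = 0.691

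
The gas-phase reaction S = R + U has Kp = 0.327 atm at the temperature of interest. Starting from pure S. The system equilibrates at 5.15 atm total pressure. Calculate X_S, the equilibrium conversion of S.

X = 0.244

Basis: 1 mol S initially; let X = conversion of S. Extent ξ = X.
Mole table: n_S = 1 − X; n_R = X; n_U = X.
n_T = Σnᵢ = 1 + X.
y_i = n_i/n_T, p_i = y_i·P. Kp = p_R p_U / (p_S).
This yields a degree-2 equation in X; solving on (0,1), X = 0.244.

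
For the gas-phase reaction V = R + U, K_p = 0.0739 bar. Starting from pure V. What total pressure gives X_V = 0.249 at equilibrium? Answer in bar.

P = 1.12 bar

Let X = conversion of V (basis 1 mol V); extent of reaction ξ = X.
Moles: n_V = 1 − X; n_R = X; n_U = X.
Summing: n_T = 1 + X.
K_p = p_R p_U / (p_V) with p_i = (n_i/n_T)·P.
At X = 0.249: the mole-fraction product g(X) = Π y_i^ν_i = 0.0661. Since K_p = g(X)·P^{1}, P = (K_p/g)^(1/1) = (0.0739/0.0661)^(1/1) = 1.12 bar.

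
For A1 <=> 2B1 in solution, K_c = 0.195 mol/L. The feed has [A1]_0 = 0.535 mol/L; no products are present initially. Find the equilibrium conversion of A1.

Let X = conversion of A1; extent ξ = 0.535·X mol/L.
Concentrations: [A1] = 0.535 − 0.535X; [B1] = 1.07X.
K_c = [B1]^2 / ([A1]).
Setting equal to 0.195 and solving for X on (0,1) gives X = 0.260.

X = 0.260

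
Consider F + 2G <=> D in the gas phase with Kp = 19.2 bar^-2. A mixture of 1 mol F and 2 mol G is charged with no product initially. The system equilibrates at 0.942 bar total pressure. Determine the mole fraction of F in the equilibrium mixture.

y_F = 0.186

Take 1 mol F as basis and let X be its fractional conversion, so ξ = X.
Species balance: n_F = 1 − X; n_G = 2 − 2X; n_D = X.
Summing: n_T = 3 − 2X.
y_i = n_i/n_T, p_i = y_i·P. Kp = p_D / (p_F p_G^2).
Setting this equal to 19.2 bar^-2 and taking the physical root (0 < X < 1) gives X = 0.703.
Then n_F = 0.297, n_T = 1.59, so y_F = 0.186.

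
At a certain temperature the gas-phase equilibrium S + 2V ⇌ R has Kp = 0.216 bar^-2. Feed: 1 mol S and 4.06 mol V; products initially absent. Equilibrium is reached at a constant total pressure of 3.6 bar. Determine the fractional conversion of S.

Let X = conversion of S (basis 1 mol S); extent of reaction ξ = X.
Mole table: n_S = 1 − X; n_V = 4.06 − 2X; n_R = X.
Total moles n_T = 5.06 − 2X.
With p_i = (n_i/n_T)P, Kp = p_R / (p_S p_V^2).
This yields a degree-3 equation in X; solving on (0,1), X = 0.605.

X = 0.605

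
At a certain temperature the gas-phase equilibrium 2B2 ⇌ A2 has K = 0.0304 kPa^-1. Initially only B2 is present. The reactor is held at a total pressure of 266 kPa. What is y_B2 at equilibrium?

Let X = conversion of B2 (basis 1 mol B2); extent of reaction ξ = 0.5X.
Mole table: n_B2 = 1 − X; n_A2 = 0.5X.
n_T = Σnᵢ = 1 − 0.5X.
Mole fractions y_i = n_i/n_T; K = p_A2 / (p_B2^2) with p_i = y_i·P.
Setting this equal to 0.0304 kPa^-1 and taking the physical root (0 < X < 1) gives X = 0.827.
Then n_B2 = 0.173, n_T = 0.587, so y_B2 = 0.295.

y_B2 = 0.295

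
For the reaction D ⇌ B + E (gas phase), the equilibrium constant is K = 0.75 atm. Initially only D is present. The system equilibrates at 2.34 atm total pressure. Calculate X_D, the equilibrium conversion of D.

Let X = conversion of D (basis 1 mol D); extent of reaction ξ = X.
Moles: n_D = 1 − X; n_B = X; n_E = X.
Total moles n_T = 1 + X.
With p_i = (n_i/n_T)P, K = p_B p_E / (p_D).
Equating to 0.75 atm and solving on 0 < X < 1: X = 0.493.

X = 0.493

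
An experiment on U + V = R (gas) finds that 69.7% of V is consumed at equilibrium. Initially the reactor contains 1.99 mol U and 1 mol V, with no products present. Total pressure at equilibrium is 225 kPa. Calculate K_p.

Basis: 1 mol V initially; let X = conversion of V. Extent ξ = X.
Moles: n_U = 1.99 − X; n_V = 1 − X; n_R = X.
n_T = Σnᵢ = 2.99 − X.
At X = 0.697: n_U = 1.29, n_V = 0.303, n_R = 0.697, n_T = 2.29.
p_i = (n_i/n_T)·P. K_p = p_R / (p_U p_V) = 0.0181 kPa^-1.

K_p = 0.0181 kPa^-1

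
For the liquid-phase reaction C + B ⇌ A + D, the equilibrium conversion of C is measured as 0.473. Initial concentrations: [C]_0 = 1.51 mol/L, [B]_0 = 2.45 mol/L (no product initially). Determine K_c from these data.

Let X = conversion of C.
Concentrations: [C] = 1.51 − 1.51X; [B] = 2.45 − 1.51X; [A] = 1.51X; [D] = 1.51X.
At X = 0.473: [C] = 0.796, [B] = 1.74, [A] = 0.714, [D] = 0.714.
K_c = [A] [D] / ([C] [B]) = 0.369.

K_c = 0.369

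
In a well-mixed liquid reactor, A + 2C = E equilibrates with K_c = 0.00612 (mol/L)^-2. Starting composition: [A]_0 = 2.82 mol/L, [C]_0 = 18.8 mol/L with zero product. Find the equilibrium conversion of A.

X = 0.594

Let X = conversion of A; extent ξ = 2.82·X mol/L.
Concentrations: [A] = 2.82 − 2.82X; [C] = 18.8 − 5.64X; [E] = 2.82X.
K_c = [E] / ([A] [C]^2).
Equating to 0.00612 (mol/L)^-2: the physical root is X = 0.594.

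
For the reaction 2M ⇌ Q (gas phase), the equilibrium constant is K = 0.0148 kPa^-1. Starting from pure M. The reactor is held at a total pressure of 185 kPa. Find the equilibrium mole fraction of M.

y_M = 0.449

Let X = conversion of M (basis 1 mol M); extent of reaction ξ = 0.5X.
Species balance: n_M = 1 − X; n_Q = 0.5X.
Total moles n_T = 1 − 0.5X.
y_i = n_i/n_T, p_i = y_i·P. K = p_Q / (p_M^2).
Setting this equal to 0.0148 kPa^-1 and taking the physical root (0 < X < 1) gives X = 0.711.
Then n_M = 0.289, n_T = 0.645, so y_M = 0.449.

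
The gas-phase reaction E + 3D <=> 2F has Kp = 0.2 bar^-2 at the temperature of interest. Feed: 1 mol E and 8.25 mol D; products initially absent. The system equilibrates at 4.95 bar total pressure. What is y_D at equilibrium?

Take 1 mol E as basis and let X be its fractional conversion, so ξ = X.
At extent ξ: n_E = 1 − X; n_D = 8.25 − 3X; n_F = 2X.
n_T = Σnᵢ = 9.25 − 2X.
Mole fractions y_i = n_i/n_T; Kp = p_F^2 / (p_E p_D^3) with p_i = y_i·P.
This yields a degree-4 equation in X; solving on (0,1), X = 0.830.
Then n_D = 5.76, n_T = 7.59, so y_D = 0.759.

y_D = 0.759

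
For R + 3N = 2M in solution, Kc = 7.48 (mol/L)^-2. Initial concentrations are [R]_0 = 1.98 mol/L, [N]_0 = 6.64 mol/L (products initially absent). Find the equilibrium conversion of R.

X = 0.838

Let X = conversion of R; extent ξ = 1.98·X mol/L.
Concentrations: [R] = 1.98 − 1.98X; [N] = 6.64 − 5.94X; [M] = 3.96X.
Kc = [M]^2 / ([R] [N]^3).
Equating to 7.48 (mol/L)^-2: the physical root is X = 0.838.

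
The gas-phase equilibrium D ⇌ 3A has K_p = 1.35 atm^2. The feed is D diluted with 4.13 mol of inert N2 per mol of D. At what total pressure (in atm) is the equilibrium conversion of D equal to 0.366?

P = 4.71 atm

Take 1 mol D as basis and let X be its fractional conversion, so ξ = X.
Species balance: n_D = 1 − X; n_A = 3X; n_I = 4.13 (inert).
Summing: n_T = 5.13 + 2X.
K_p = p_A^3 / (p_D) with p_i = (n_i/n_T)·P.
At X = 0.366: the mole-fraction product g(X) = Π y_i^ν_i = 0.06076. Since K_p = g(X)·P^{2}, P = (K_p/g)^(1/2) = (1.35/0.06076)^(1/2) = 4.71 atm.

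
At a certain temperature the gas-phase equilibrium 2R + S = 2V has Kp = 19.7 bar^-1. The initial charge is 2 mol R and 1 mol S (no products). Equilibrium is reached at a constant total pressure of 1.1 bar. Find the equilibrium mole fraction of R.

Basis: 2 mol R initially; let X = conversion of R. Extent ξ = X.
Mole table: n_R = 2 − 2X; n_S = 1 − X; n_V = 2X.
Summing: n_T = 3 − X.
With p_i = (n_i/n_T)P, Kp = p_V^2 / (p_R^2 p_S).
This yields a degree-3 equation in X; solving on (0,1), X = 0.644.
Then n_R = 0.712, n_T = 2.36, so y_R = 0.302.

y_R = 0.302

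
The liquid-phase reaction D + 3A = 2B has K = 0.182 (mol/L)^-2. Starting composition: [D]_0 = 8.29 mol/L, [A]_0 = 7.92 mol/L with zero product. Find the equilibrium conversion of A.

X = 0.710

Let X = conversion of A; extent ξ = 7.92X/3 mol/L.
Concentrations: [D] = 8.29 − 2.64X; [A] = 7.92 − 7.92X; [B] = 5.28X.
K = [B]^2 / ([D] [A]^3).
Equating to 0.182 (mol/L)^-2: the physical root is X = 0.710.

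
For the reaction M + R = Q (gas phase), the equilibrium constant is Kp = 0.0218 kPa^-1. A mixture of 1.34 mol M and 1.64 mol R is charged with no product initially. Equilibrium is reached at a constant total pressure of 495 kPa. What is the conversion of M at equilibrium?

Basis: 1.34 mol M initially; let X = conversion of M. Extent ξ = 1.34X.
Moles: n_M = 1.34 − 1.34X; n_R = 1.64 − 1.34X; n_Q = 1.34X.
Summing: n_T = 2.98 − 1.34X.
With p_i = (n_i/n_T)P, Kp = p_Q / (p_M p_R).
This yields a degree-2 equation in X; solving on (0,1), X = 0.771.

X = 0.771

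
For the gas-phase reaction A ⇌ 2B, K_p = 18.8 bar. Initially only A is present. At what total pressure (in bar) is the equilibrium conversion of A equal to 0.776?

P = 3.11 bar

Basis: 1 mol A initially; let X = conversion of A. Extent ξ = X.
Species balance: n_A = 1 − X; n_B = 2X.
Summing: n_T = 1 + X.
K_p = p_B^2 / (p_A) with p_i = (n_i/n_T)·P.
At X = 0.776: the mole-fraction product g(X) = Π y_i^ν_i = 6.055. Since K_p = g(X)·P^{1}, P = (K_p/g)^(1/1) = (18.8/6.055)^(1/1) = 3.11 bar.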